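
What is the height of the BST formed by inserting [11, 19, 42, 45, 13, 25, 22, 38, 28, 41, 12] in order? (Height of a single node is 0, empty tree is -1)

Insertion order: [11, 19, 42, 45, 13, 25, 22, 38, 28, 41, 12]
Tree (level-order array): [11, None, 19, 13, 42, 12, None, 25, 45, None, None, 22, 38, None, None, None, None, 28, 41]
Compute height bottom-up (empty subtree = -1):
  height(12) = 1 + max(-1, -1) = 0
  height(13) = 1 + max(0, -1) = 1
  height(22) = 1 + max(-1, -1) = 0
  height(28) = 1 + max(-1, -1) = 0
  height(41) = 1 + max(-1, -1) = 0
  height(38) = 1 + max(0, 0) = 1
  height(25) = 1 + max(0, 1) = 2
  height(45) = 1 + max(-1, -1) = 0
  height(42) = 1 + max(2, 0) = 3
  height(19) = 1 + max(1, 3) = 4
  height(11) = 1 + max(-1, 4) = 5
Height = 5


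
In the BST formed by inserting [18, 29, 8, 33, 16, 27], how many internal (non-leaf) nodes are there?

Tree built from: [18, 29, 8, 33, 16, 27]
Tree (level-order array): [18, 8, 29, None, 16, 27, 33]
Rule: An internal node has at least one child.
Per-node child counts:
  node 18: 2 child(ren)
  node 8: 1 child(ren)
  node 16: 0 child(ren)
  node 29: 2 child(ren)
  node 27: 0 child(ren)
  node 33: 0 child(ren)
Matching nodes: [18, 8, 29]
Count of internal (non-leaf) nodes: 3


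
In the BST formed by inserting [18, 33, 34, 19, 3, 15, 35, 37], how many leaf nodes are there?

Tree built from: [18, 33, 34, 19, 3, 15, 35, 37]
Tree (level-order array): [18, 3, 33, None, 15, 19, 34, None, None, None, None, None, 35, None, 37]
Rule: A leaf has 0 children.
Per-node child counts:
  node 18: 2 child(ren)
  node 3: 1 child(ren)
  node 15: 0 child(ren)
  node 33: 2 child(ren)
  node 19: 0 child(ren)
  node 34: 1 child(ren)
  node 35: 1 child(ren)
  node 37: 0 child(ren)
Matching nodes: [15, 19, 37]
Count of leaf nodes: 3


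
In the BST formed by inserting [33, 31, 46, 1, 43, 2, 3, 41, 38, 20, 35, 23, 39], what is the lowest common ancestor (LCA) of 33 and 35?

Tree insertion order: [33, 31, 46, 1, 43, 2, 3, 41, 38, 20, 35, 23, 39]
Tree (level-order array): [33, 31, 46, 1, None, 43, None, None, 2, 41, None, None, 3, 38, None, None, 20, 35, 39, None, 23]
In a BST, the LCA of p=33, q=35 is the first node v on the
root-to-leaf path with p <= v <= q (go left if both < v, right if both > v).
Walk from root:
  at 33: 33 <= 33 <= 35, this is the LCA
LCA = 33


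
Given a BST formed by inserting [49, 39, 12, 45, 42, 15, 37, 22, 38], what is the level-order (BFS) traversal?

Tree insertion order: [49, 39, 12, 45, 42, 15, 37, 22, 38]
Tree (level-order array): [49, 39, None, 12, 45, None, 15, 42, None, None, 37, None, None, 22, 38]
BFS from the root, enqueuing left then right child of each popped node:
  queue [49] -> pop 49, enqueue [39], visited so far: [49]
  queue [39] -> pop 39, enqueue [12, 45], visited so far: [49, 39]
  queue [12, 45] -> pop 12, enqueue [15], visited so far: [49, 39, 12]
  queue [45, 15] -> pop 45, enqueue [42], visited so far: [49, 39, 12, 45]
  queue [15, 42] -> pop 15, enqueue [37], visited so far: [49, 39, 12, 45, 15]
  queue [42, 37] -> pop 42, enqueue [none], visited so far: [49, 39, 12, 45, 15, 42]
  queue [37] -> pop 37, enqueue [22, 38], visited so far: [49, 39, 12, 45, 15, 42, 37]
  queue [22, 38] -> pop 22, enqueue [none], visited so far: [49, 39, 12, 45, 15, 42, 37, 22]
  queue [38] -> pop 38, enqueue [none], visited so far: [49, 39, 12, 45, 15, 42, 37, 22, 38]
Result: [49, 39, 12, 45, 15, 42, 37, 22, 38]


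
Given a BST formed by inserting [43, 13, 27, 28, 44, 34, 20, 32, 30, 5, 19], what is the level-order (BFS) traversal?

Tree insertion order: [43, 13, 27, 28, 44, 34, 20, 32, 30, 5, 19]
Tree (level-order array): [43, 13, 44, 5, 27, None, None, None, None, 20, 28, 19, None, None, 34, None, None, 32, None, 30]
BFS from the root, enqueuing left then right child of each popped node:
  queue [43] -> pop 43, enqueue [13, 44], visited so far: [43]
  queue [13, 44] -> pop 13, enqueue [5, 27], visited so far: [43, 13]
  queue [44, 5, 27] -> pop 44, enqueue [none], visited so far: [43, 13, 44]
  queue [5, 27] -> pop 5, enqueue [none], visited so far: [43, 13, 44, 5]
  queue [27] -> pop 27, enqueue [20, 28], visited so far: [43, 13, 44, 5, 27]
  queue [20, 28] -> pop 20, enqueue [19], visited so far: [43, 13, 44, 5, 27, 20]
  queue [28, 19] -> pop 28, enqueue [34], visited so far: [43, 13, 44, 5, 27, 20, 28]
  queue [19, 34] -> pop 19, enqueue [none], visited so far: [43, 13, 44, 5, 27, 20, 28, 19]
  queue [34] -> pop 34, enqueue [32], visited so far: [43, 13, 44, 5, 27, 20, 28, 19, 34]
  queue [32] -> pop 32, enqueue [30], visited so far: [43, 13, 44, 5, 27, 20, 28, 19, 34, 32]
  queue [30] -> pop 30, enqueue [none], visited so far: [43, 13, 44, 5, 27, 20, 28, 19, 34, 32, 30]
Result: [43, 13, 44, 5, 27, 20, 28, 19, 34, 32, 30]


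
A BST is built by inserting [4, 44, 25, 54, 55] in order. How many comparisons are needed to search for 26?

Search path for 26: 4 -> 44 -> 25
Found: False
Comparisons: 3


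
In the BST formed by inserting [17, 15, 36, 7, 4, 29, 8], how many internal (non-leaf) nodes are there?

Tree built from: [17, 15, 36, 7, 4, 29, 8]
Tree (level-order array): [17, 15, 36, 7, None, 29, None, 4, 8]
Rule: An internal node has at least one child.
Per-node child counts:
  node 17: 2 child(ren)
  node 15: 1 child(ren)
  node 7: 2 child(ren)
  node 4: 0 child(ren)
  node 8: 0 child(ren)
  node 36: 1 child(ren)
  node 29: 0 child(ren)
Matching nodes: [17, 15, 7, 36]
Count of internal (non-leaf) nodes: 4


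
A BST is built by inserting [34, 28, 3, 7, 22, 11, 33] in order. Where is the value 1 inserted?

Starting tree (level order): [34, 28, None, 3, 33, None, 7, None, None, None, 22, 11]
Insertion path: 34 -> 28 -> 3
Result: insert 1 as left child of 3
Final tree (level order): [34, 28, None, 3, 33, 1, 7, None, None, None, None, None, 22, 11]


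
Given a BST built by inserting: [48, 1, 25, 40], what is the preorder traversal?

Tree insertion order: [48, 1, 25, 40]
Tree (level-order array): [48, 1, None, None, 25, None, 40]
Preorder traversal: [48, 1, 25, 40]


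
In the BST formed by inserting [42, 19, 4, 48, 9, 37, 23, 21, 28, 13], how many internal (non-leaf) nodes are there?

Tree built from: [42, 19, 4, 48, 9, 37, 23, 21, 28, 13]
Tree (level-order array): [42, 19, 48, 4, 37, None, None, None, 9, 23, None, None, 13, 21, 28]
Rule: An internal node has at least one child.
Per-node child counts:
  node 42: 2 child(ren)
  node 19: 2 child(ren)
  node 4: 1 child(ren)
  node 9: 1 child(ren)
  node 13: 0 child(ren)
  node 37: 1 child(ren)
  node 23: 2 child(ren)
  node 21: 0 child(ren)
  node 28: 0 child(ren)
  node 48: 0 child(ren)
Matching nodes: [42, 19, 4, 9, 37, 23]
Count of internal (non-leaf) nodes: 6


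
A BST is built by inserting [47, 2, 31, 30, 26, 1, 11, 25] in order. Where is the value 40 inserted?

Starting tree (level order): [47, 2, None, 1, 31, None, None, 30, None, 26, None, 11, None, None, 25]
Insertion path: 47 -> 2 -> 31
Result: insert 40 as right child of 31
Final tree (level order): [47, 2, None, 1, 31, None, None, 30, 40, 26, None, None, None, 11, None, None, 25]


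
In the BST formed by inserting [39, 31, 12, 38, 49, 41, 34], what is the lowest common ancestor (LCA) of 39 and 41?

Tree insertion order: [39, 31, 12, 38, 49, 41, 34]
Tree (level-order array): [39, 31, 49, 12, 38, 41, None, None, None, 34]
In a BST, the LCA of p=39, q=41 is the first node v on the
root-to-leaf path with p <= v <= q (go left if both < v, right if both > v).
Walk from root:
  at 39: 39 <= 39 <= 41, this is the LCA
LCA = 39


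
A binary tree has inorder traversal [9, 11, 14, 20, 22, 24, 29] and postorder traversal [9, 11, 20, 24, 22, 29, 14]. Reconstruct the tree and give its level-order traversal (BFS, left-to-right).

Inorder:   [9, 11, 14, 20, 22, 24, 29]
Postorder: [9, 11, 20, 24, 22, 29, 14]
Algorithm: postorder visits root last, so walk postorder right-to-left;
each value is the root of the current inorder slice — split it at that
value, recurse on the right subtree first, then the left.
Recursive splits:
  root=14; inorder splits into left=[9, 11], right=[20, 22, 24, 29]
  root=29; inorder splits into left=[20, 22, 24], right=[]
  root=22; inorder splits into left=[20], right=[24]
  root=24; inorder splits into left=[], right=[]
  root=20; inorder splits into left=[], right=[]
  root=11; inorder splits into left=[9], right=[]
  root=9; inorder splits into left=[], right=[]
Reconstructed level-order: [14, 11, 29, 9, 22, 20, 24]


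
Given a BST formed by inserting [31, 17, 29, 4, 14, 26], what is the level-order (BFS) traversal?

Tree insertion order: [31, 17, 29, 4, 14, 26]
Tree (level-order array): [31, 17, None, 4, 29, None, 14, 26]
BFS from the root, enqueuing left then right child of each popped node:
  queue [31] -> pop 31, enqueue [17], visited so far: [31]
  queue [17] -> pop 17, enqueue [4, 29], visited so far: [31, 17]
  queue [4, 29] -> pop 4, enqueue [14], visited so far: [31, 17, 4]
  queue [29, 14] -> pop 29, enqueue [26], visited so far: [31, 17, 4, 29]
  queue [14, 26] -> pop 14, enqueue [none], visited so far: [31, 17, 4, 29, 14]
  queue [26] -> pop 26, enqueue [none], visited so far: [31, 17, 4, 29, 14, 26]
Result: [31, 17, 4, 29, 14, 26]


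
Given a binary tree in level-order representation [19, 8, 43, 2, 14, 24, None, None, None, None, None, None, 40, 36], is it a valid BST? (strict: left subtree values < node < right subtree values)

Level-order array: [19, 8, 43, 2, 14, 24, None, None, None, None, None, None, 40, 36]
Validate using subtree bounds (lo, hi): at each node, require lo < value < hi,
then recurse left with hi=value and right with lo=value.
Preorder trace (stopping at first violation):
  at node 19 with bounds (-inf, +inf): OK
  at node 8 with bounds (-inf, 19): OK
  at node 2 with bounds (-inf, 8): OK
  at node 14 with bounds (8, 19): OK
  at node 43 with bounds (19, +inf): OK
  at node 24 with bounds (19, 43): OK
  at node 40 with bounds (24, 43): OK
  at node 36 with bounds (24, 40): OK
No violation found at any node.
Result: Valid BST


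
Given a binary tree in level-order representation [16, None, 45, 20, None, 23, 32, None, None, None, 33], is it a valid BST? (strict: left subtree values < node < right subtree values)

Level-order array: [16, None, 45, 20, None, 23, 32, None, None, None, 33]
Validate using subtree bounds (lo, hi): at each node, require lo < value < hi,
then recurse left with hi=value and right with lo=value.
Preorder trace (stopping at first violation):
  at node 16 with bounds (-inf, +inf): OK
  at node 45 with bounds (16, +inf): OK
  at node 20 with bounds (16, 45): OK
  at node 23 with bounds (16, 20): VIOLATION
Node 23 violates its bound: not (16 < 23 < 20).
Result: Not a valid BST


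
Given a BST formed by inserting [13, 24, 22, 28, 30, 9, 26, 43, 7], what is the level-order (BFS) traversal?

Tree insertion order: [13, 24, 22, 28, 30, 9, 26, 43, 7]
Tree (level-order array): [13, 9, 24, 7, None, 22, 28, None, None, None, None, 26, 30, None, None, None, 43]
BFS from the root, enqueuing left then right child of each popped node:
  queue [13] -> pop 13, enqueue [9, 24], visited so far: [13]
  queue [9, 24] -> pop 9, enqueue [7], visited so far: [13, 9]
  queue [24, 7] -> pop 24, enqueue [22, 28], visited so far: [13, 9, 24]
  queue [7, 22, 28] -> pop 7, enqueue [none], visited so far: [13, 9, 24, 7]
  queue [22, 28] -> pop 22, enqueue [none], visited so far: [13, 9, 24, 7, 22]
  queue [28] -> pop 28, enqueue [26, 30], visited so far: [13, 9, 24, 7, 22, 28]
  queue [26, 30] -> pop 26, enqueue [none], visited so far: [13, 9, 24, 7, 22, 28, 26]
  queue [30] -> pop 30, enqueue [43], visited so far: [13, 9, 24, 7, 22, 28, 26, 30]
  queue [43] -> pop 43, enqueue [none], visited so far: [13, 9, 24, 7, 22, 28, 26, 30, 43]
Result: [13, 9, 24, 7, 22, 28, 26, 30, 43]


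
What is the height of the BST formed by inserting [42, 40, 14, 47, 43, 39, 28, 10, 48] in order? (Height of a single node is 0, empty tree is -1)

Insertion order: [42, 40, 14, 47, 43, 39, 28, 10, 48]
Tree (level-order array): [42, 40, 47, 14, None, 43, 48, 10, 39, None, None, None, None, None, None, 28]
Compute height bottom-up (empty subtree = -1):
  height(10) = 1 + max(-1, -1) = 0
  height(28) = 1 + max(-1, -1) = 0
  height(39) = 1 + max(0, -1) = 1
  height(14) = 1 + max(0, 1) = 2
  height(40) = 1 + max(2, -1) = 3
  height(43) = 1 + max(-1, -1) = 0
  height(48) = 1 + max(-1, -1) = 0
  height(47) = 1 + max(0, 0) = 1
  height(42) = 1 + max(3, 1) = 4
Height = 4


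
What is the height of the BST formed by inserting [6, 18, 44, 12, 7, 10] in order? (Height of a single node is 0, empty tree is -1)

Insertion order: [6, 18, 44, 12, 7, 10]
Tree (level-order array): [6, None, 18, 12, 44, 7, None, None, None, None, 10]
Compute height bottom-up (empty subtree = -1):
  height(10) = 1 + max(-1, -1) = 0
  height(7) = 1 + max(-1, 0) = 1
  height(12) = 1 + max(1, -1) = 2
  height(44) = 1 + max(-1, -1) = 0
  height(18) = 1 + max(2, 0) = 3
  height(6) = 1 + max(-1, 3) = 4
Height = 4


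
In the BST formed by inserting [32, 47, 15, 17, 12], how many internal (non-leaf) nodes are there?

Tree built from: [32, 47, 15, 17, 12]
Tree (level-order array): [32, 15, 47, 12, 17]
Rule: An internal node has at least one child.
Per-node child counts:
  node 32: 2 child(ren)
  node 15: 2 child(ren)
  node 12: 0 child(ren)
  node 17: 0 child(ren)
  node 47: 0 child(ren)
Matching nodes: [32, 15]
Count of internal (non-leaf) nodes: 2


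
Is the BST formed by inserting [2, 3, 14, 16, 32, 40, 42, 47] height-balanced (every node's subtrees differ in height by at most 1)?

Tree (level-order array): [2, None, 3, None, 14, None, 16, None, 32, None, 40, None, 42, None, 47]
Definition: a tree is height-balanced if, at every node, |h(left) - h(right)| <= 1 (empty subtree has height -1).
Bottom-up per-node check:
  node 47: h_left=-1, h_right=-1, diff=0 [OK], height=0
  node 42: h_left=-1, h_right=0, diff=1 [OK], height=1
  node 40: h_left=-1, h_right=1, diff=2 [FAIL (|-1-1|=2 > 1)], height=2
  node 32: h_left=-1, h_right=2, diff=3 [FAIL (|-1-2|=3 > 1)], height=3
  node 16: h_left=-1, h_right=3, diff=4 [FAIL (|-1-3|=4 > 1)], height=4
  node 14: h_left=-1, h_right=4, diff=5 [FAIL (|-1-4|=5 > 1)], height=5
  node 3: h_left=-1, h_right=5, diff=6 [FAIL (|-1-5|=6 > 1)], height=6
  node 2: h_left=-1, h_right=6, diff=7 [FAIL (|-1-6|=7 > 1)], height=7
Node 40 violates the condition: |-1 - 1| = 2 > 1.
Result: Not balanced


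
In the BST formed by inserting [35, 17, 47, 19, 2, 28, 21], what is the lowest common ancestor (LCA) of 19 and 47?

Tree insertion order: [35, 17, 47, 19, 2, 28, 21]
Tree (level-order array): [35, 17, 47, 2, 19, None, None, None, None, None, 28, 21]
In a BST, the LCA of p=19, q=47 is the first node v on the
root-to-leaf path with p <= v <= q (go left if both < v, right if both > v).
Walk from root:
  at 35: 19 <= 35 <= 47, this is the LCA
LCA = 35


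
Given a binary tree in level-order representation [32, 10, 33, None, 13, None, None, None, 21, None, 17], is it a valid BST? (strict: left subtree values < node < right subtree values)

Level-order array: [32, 10, 33, None, 13, None, None, None, 21, None, 17]
Validate using subtree bounds (lo, hi): at each node, require lo < value < hi,
then recurse left with hi=value and right with lo=value.
Preorder trace (stopping at first violation):
  at node 32 with bounds (-inf, +inf): OK
  at node 10 with bounds (-inf, 32): OK
  at node 13 with bounds (10, 32): OK
  at node 21 with bounds (13, 32): OK
  at node 17 with bounds (21, 32): VIOLATION
Node 17 violates its bound: not (21 < 17 < 32).
Result: Not a valid BST


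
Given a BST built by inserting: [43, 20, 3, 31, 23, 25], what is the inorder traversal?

Tree insertion order: [43, 20, 3, 31, 23, 25]
Tree (level-order array): [43, 20, None, 3, 31, None, None, 23, None, None, 25]
Inorder traversal: [3, 20, 23, 25, 31, 43]


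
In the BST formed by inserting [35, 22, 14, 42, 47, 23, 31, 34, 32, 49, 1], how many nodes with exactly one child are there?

Tree built from: [35, 22, 14, 42, 47, 23, 31, 34, 32, 49, 1]
Tree (level-order array): [35, 22, 42, 14, 23, None, 47, 1, None, None, 31, None, 49, None, None, None, 34, None, None, 32]
Rule: These are nodes with exactly 1 non-null child.
Per-node child counts:
  node 35: 2 child(ren)
  node 22: 2 child(ren)
  node 14: 1 child(ren)
  node 1: 0 child(ren)
  node 23: 1 child(ren)
  node 31: 1 child(ren)
  node 34: 1 child(ren)
  node 32: 0 child(ren)
  node 42: 1 child(ren)
  node 47: 1 child(ren)
  node 49: 0 child(ren)
Matching nodes: [14, 23, 31, 34, 42, 47]
Count of nodes with exactly one child: 6


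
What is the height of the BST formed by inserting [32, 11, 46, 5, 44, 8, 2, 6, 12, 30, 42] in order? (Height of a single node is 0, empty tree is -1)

Insertion order: [32, 11, 46, 5, 44, 8, 2, 6, 12, 30, 42]
Tree (level-order array): [32, 11, 46, 5, 12, 44, None, 2, 8, None, 30, 42, None, None, None, 6]
Compute height bottom-up (empty subtree = -1):
  height(2) = 1 + max(-1, -1) = 0
  height(6) = 1 + max(-1, -1) = 0
  height(8) = 1 + max(0, -1) = 1
  height(5) = 1 + max(0, 1) = 2
  height(30) = 1 + max(-1, -1) = 0
  height(12) = 1 + max(-1, 0) = 1
  height(11) = 1 + max(2, 1) = 3
  height(42) = 1 + max(-1, -1) = 0
  height(44) = 1 + max(0, -1) = 1
  height(46) = 1 + max(1, -1) = 2
  height(32) = 1 + max(3, 2) = 4
Height = 4


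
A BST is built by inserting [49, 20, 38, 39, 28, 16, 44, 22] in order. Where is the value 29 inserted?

Starting tree (level order): [49, 20, None, 16, 38, None, None, 28, 39, 22, None, None, 44]
Insertion path: 49 -> 20 -> 38 -> 28
Result: insert 29 as right child of 28
Final tree (level order): [49, 20, None, 16, 38, None, None, 28, 39, 22, 29, None, 44]


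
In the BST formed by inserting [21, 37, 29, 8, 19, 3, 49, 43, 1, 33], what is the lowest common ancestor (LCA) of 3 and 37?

Tree insertion order: [21, 37, 29, 8, 19, 3, 49, 43, 1, 33]
Tree (level-order array): [21, 8, 37, 3, 19, 29, 49, 1, None, None, None, None, 33, 43]
In a BST, the LCA of p=3, q=37 is the first node v on the
root-to-leaf path with p <= v <= q (go left if both < v, right if both > v).
Walk from root:
  at 21: 3 <= 21 <= 37, this is the LCA
LCA = 21


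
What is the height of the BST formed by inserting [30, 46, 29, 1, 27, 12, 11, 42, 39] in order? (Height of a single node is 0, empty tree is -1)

Insertion order: [30, 46, 29, 1, 27, 12, 11, 42, 39]
Tree (level-order array): [30, 29, 46, 1, None, 42, None, None, 27, 39, None, 12, None, None, None, 11]
Compute height bottom-up (empty subtree = -1):
  height(11) = 1 + max(-1, -1) = 0
  height(12) = 1 + max(0, -1) = 1
  height(27) = 1 + max(1, -1) = 2
  height(1) = 1 + max(-1, 2) = 3
  height(29) = 1 + max(3, -1) = 4
  height(39) = 1 + max(-1, -1) = 0
  height(42) = 1 + max(0, -1) = 1
  height(46) = 1 + max(1, -1) = 2
  height(30) = 1 + max(4, 2) = 5
Height = 5


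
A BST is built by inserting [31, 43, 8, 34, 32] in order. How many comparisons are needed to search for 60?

Search path for 60: 31 -> 43
Found: False
Comparisons: 2


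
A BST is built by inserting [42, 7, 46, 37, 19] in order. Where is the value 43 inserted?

Starting tree (level order): [42, 7, 46, None, 37, None, None, 19]
Insertion path: 42 -> 46
Result: insert 43 as left child of 46
Final tree (level order): [42, 7, 46, None, 37, 43, None, 19]


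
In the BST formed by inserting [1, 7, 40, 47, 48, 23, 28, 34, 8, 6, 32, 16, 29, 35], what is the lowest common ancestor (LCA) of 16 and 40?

Tree insertion order: [1, 7, 40, 47, 48, 23, 28, 34, 8, 6, 32, 16, 29, 35]
Tree (level-order array): [1, None, 7, 6, 40, None, None, 23, 47, 8, 28, None, 48, None, 16, None, 34, None, None, None, None, 32, 35, 29]
In a BST, the LCA of p=16, q=40 is the first node v on the
root-to-leaf path with p <= v <= q (go left if both < v, right if both > v).
Walk from root:
  at 1: both 16 and 40 > 1, go right
  at 7: both 16 and 40 > 7, go right
  at 40: 16 <= 40 <= 40, this is the LCA
LCA = 40


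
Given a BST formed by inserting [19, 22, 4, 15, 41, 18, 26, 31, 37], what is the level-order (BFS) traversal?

Tree insertion order: [19, 22, 4, 15, 41, 18, 26, 31, 37]
Tree (level-order array): [19, 4, 22, None, 15, None, 41, None, 18, 26, None, None, None, None, 31, None, 37]
BFS from the root, enqueuing left then right child of each popped node:
  queue [19] -> pop 19, enqueue [4, 22], visited so far: [19]
  queue [4, 22] -> pop 4, enqueue [15], visited so far: [19, 4]
  queue [22, 15] -> pop 22, enqueue [41], visited so far: [19, 4, 22]
  queue [15, 41] -> pop 15, enqueue [18], visited so far: [19, 4, 22, 15]
  queue [41, 18] -> pop 41, enqueue [26], visited so far: [19, 4, 22, 15, 41]
  queue [18, 26] -> pop 18, enqueue [none], visited so far: [19, 4, 22, 15, 41, 18]
  queue [26] -> pop 26, enqueue [31], visited so far: [19, 4, 22, 15, 41, 18, 26]
  queue [31] -> pop 31, enqueue [37], visited so far: [19, 4, 22, 15, 41, 18, 26, 31]
  queue [37] -> pop 37, enqueue [none], visited so far: [19, 4, 22, 15, 41, 18, 26, 31, 37]
Result: [19, 4, 22, 15, 41, 18, 26, 31, 37]


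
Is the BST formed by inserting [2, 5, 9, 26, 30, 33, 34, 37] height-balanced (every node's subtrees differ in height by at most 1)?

Tree (level-order array): [2, None, 5, None, 9, None, 26, None, 30, None, 33, None, 34, None, 37]
Definition: a tree is height-balanced if, at every node, |h(left) - h(right)| <= 1 (empty subtree has height -1).
Bottom-up per-node check:
  node 37: h_left=-1, h_right=-1, diff=0 [OK], height=0
  node 34: h_left=-1, h_right=0, diff=1 [OK], height=1
  node 33: h_left=-1, h_right=1, diff=2 [FAIL (|-1-1|=2 > 1)], height=2
  node 30: h_left=-1, h_right=2, diff=3 [FAIL (|-1-2|=3 > 1)], height=3
  node 26: h_left=-1, h_right=3, diff=4 [FAIL (|-1-3|=4 > 1)], height=4
  node 9: h_left=-1, h_right=4, diff=5 [FAIL (|-1-4|=5 > 1)], height=5
  node 5: h_left=-1, h_right=5, diff=6 [FAIL (|-1-5|=6 > 1)], height=6
  node 2: h_left=-1, h_right=6, diff=7 [FAIL (|-1-6|=7 > 1)], height=7
Node 33 violates the condition: |-1 - 1| = 2 > 1.
Result: Not balanced


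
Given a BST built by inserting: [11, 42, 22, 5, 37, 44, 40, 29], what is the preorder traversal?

Tree insertion order: [11, 42, 22, 5, 37, 44, 40, 29]
Tree (level-order array): [11, 5, 42, None, None, 22, 44, None, 37, None, None, 29, 40]
Preorder traversal: [11, 5, 42, 22, 37, 29, 40, 44]


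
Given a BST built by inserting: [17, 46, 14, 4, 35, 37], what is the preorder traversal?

Tree insertion order: [17, 46, 14, 4, 35, 37]
Tree (level-order array): [17, 14, 46, 4, None, 35, None, None, None, None, 37]
Preorder traversal: [17, 14, 4, 46, 35, 37]


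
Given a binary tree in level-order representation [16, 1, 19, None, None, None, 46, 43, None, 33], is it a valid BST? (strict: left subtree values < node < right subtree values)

Level-order array: [16, 1, 19, None, None, None, 46, 43, None, 33]
Validate using subtree bounds (lo, hi): at each node, require lo < value < hi,
then recurse left with hi=value and right with lo=value.
Preorder trace (stopping at first violation):
  at node 16 with bounds (-inf, +inf): OK
  at node 1 with bounds (-inf, 16): OK
  at node 19 with bounds (16, +inf): OK
  at node 46 with bounds (19, +inf): OK
  at node 43 with bounds (19, 46): OK
  at node 33 with bounds (19, 43): OK
No violation found at any node.
Result: Valid BST


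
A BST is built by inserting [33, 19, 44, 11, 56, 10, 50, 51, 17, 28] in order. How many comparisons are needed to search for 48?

Search path for 48: 33 -> 44 -> 56 -> 50
Found: False
Comparisons: 4


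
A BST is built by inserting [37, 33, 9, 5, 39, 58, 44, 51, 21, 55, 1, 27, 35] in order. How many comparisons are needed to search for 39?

Search path for 39: 37 -> 39
Found: True
Comparisons: 2


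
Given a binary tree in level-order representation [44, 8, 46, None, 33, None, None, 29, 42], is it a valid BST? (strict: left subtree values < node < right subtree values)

Level-order array: [44, 8, 46, None, 33, None, None, 29, 42]
Validate using subtree bounds (lo, hi): at each node, require lo < value < hi,
then recurse left with hi=value and right with lo=value.
Preorder trace (stopping at first violation):
  at node 44 with bounds (-inf, +inf): OK
  at node 8 with bounds (-inf, 44): OK
  at node 33 with bounds (8, 44): OK
  at node 29 with bounds (8, 33): OK
  at node 42 with bounds (33, 44): OK
  at node 46 with bounds (44, +inf): OK
No violation found at any node.
Result: Valid BST


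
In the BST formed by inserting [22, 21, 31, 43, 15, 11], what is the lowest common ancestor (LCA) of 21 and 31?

Tree insertion order: [22, 21, 31, 43, 15, 11]
Tree (level-order array): [22, 21, 31, 15, None, None, 43, 11]
In a BST, the LCA of p=21, q=31 is the first node v on the
root-to-leaf path with p <= v <= q (go left if both < v, right if both > v).
Walk from root:
  at 22: 21 <= 22 <= 31, this is the LCA
LCA = 22


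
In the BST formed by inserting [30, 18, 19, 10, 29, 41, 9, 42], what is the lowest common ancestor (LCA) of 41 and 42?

Tree insertion order: [30, 18, 19, 10, 29, 41, 9, 42]
Tree (level-order array): [30, 18, 41, 10, 19, None, 42, 9, None, None, 29]
In a BST, the LCA of p=41, q=42 is the first node v on the
root-to-leaf path with p <= v <= q (go left if both < v, right if both > v).
Walk from root:
  at 30: both 41 and 42 > 30, go right
  at 41: 41 <= 41 <= 42, this is the LCA
LCA = 41


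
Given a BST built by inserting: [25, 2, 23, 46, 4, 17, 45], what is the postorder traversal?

Tree insertion order: [25, 2, 23, 46, 4, 17, 45]
Tree (level-order array): [25, 2, 46, None, 23, 45, None, 4, None, None, None, None, 17]
Postorder traversal: [17, 4, 23, 2, 45, 46, 25]


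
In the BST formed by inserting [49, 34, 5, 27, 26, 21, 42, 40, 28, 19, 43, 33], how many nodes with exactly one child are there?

Tree built from: [49, 34, 5, 27, 26, 21, 42, 40, 28, 19, 43, 33]
Tree (level-order array): [49, 34, None, 5, 42, None, 27, 40, 43, 26, 28, None, None, None, None, 21, None, None, 33, 19]
Rule: These are nodes with exactly 1 non-null child.
Per-node child counts:
  node 49: 1 child(ren)
  node 34: 2 child(ren)
  node 5: 1 child(ren)
  node 27: 2 child(ren)
  node 26: 1 child(ren)
  node 21: 1 child(ren)
  node 19: 0 child(ren)
  node 28: 1 child(ren)
  node 33: 0 child(ren)
  node 42: 2 child(ren)
  node 40: 0 child(ren)
  node 43: 0 child(ren)
Matching nodes: [49, 5, 26, 21, 28]
Count of nodes with exactly one child: 5


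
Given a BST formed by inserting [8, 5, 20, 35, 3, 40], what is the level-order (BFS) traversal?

Tree insertion order: [8, 5, 20, 35, 3, 40]
Tree (level-order array): [8, 5, 20, 3, None, None, 35, None, None, None, 40]
BFS from the root, enqueuing left then right child of each popped node:
  queue [8] -> pop 8, enqueue [5, 20], visited so far: [8]
  queue [5, 20] -> pop 5, enqueue [3], visited so far: [8, 5]
  queue [20, 3] -> pop 20, enqueue [35], visited so far: [8, 5, 20]
  queue [3, 35] -> pop 3, enqueue [none], visited so far: [8, 5, 20, 3]
  queue [35] -> pop 35, enqueue [40], visited so far: [8, 5, 20, 3, 35]
  queue [40] -> pop 40, enqueue [none], visited so far: [8, 5, 20, 3, 35, 40]
Result: [8, 5, 20, 3, 35, 40]


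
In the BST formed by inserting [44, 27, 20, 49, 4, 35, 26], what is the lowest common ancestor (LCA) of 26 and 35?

Tree insertion order: [44, 27, 20, 49, 4, 35, 26]
Tree (level-order array): [44, 27, 49, 20, 35, None, None, 4, 26]
In a BST, the LCA of p=26, q=35 is the first node v on the
root-to-leaf path with p <= v <= q (go left if both < v, right if both > v).
Walk from root:
  at 44: both 26 and 35 < 44, go left
  at 27: 26 <= 27 <= 35, this is the LCA
LCA = 27


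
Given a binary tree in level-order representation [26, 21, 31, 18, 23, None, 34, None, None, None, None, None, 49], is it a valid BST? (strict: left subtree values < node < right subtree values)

Level-order array: [26, 21, 31, 18, 23, None, 34, None, None, None, None, None, 49]
Validate using subtree bounds (lo, hi): at each node, require lo < value < hi,
then recurse left with hi=value and right with lo=value.
Preorder trace (stopping at first violation):
  at node 26 with bounds (-inf, +inf): OK
  at node 21 with bounds (-inf, 26): OK
  at node 18 with bounds (-inf, 21): OK
  at node 23 with bounds (21, 26): OK
  at node 31 with bounds (26, +inf): OK
  at node 34 with bounds (31, +inf): OK
  at node 49 with bounds (34, +inf): OK
No violation found at any node.
Result: Valid BST


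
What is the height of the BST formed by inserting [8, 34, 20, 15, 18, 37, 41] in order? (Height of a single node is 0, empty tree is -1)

Insertion order: [8, 34, 20, 15, 18, 37, 41]
Tree (level-order array): [8, None, 34, 20, 37, 15, None, None, 41, None, 18]
Compute height bottom-up (empty subtree = -1):
  height(18) = 1 + max(-1, -1) = 0
  height(15) = 1 + max(-1, 0) = 1
  height(20) = 1 + max(1, -1) = 2
  height(41) = 1 + max(-1, -1) = 0
  height(37) = 1 + max(-1, 0) = 1
  height(34) = 1 + max(2, 1) = 3
  height(8) = 1 + max(-1, 3) = 4
Height = 4


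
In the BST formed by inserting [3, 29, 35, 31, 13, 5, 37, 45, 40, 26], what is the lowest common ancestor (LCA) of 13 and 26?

Tree insertion order: [3, 29, 35, 31, 13, 5, 37, 45, 40, 26]
Tree (level-order array): [3, None, 29, 13, 35, 5, 26, 31, 37, None, None, None, None, None, None, None, 45, 40]
In a BST, the LCA of p=13, q=26 is the first node v on the
root-to-leaf path with p <= v <= q (go left if both < v, right if both > v).
Walk from root:
  at 3: both 13 and 26 > 3, go right
  at 29: both 13 and 26 < 29, go left
  at 13: 13 <= 13 <= 26, this is the LCA
LCA = 13


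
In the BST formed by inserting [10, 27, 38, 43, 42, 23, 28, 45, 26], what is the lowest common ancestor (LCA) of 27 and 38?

Tree insertion order: [10, 27, 38, 43, 42, 23, 28, 45, 26]
Tree (level-order array): [10, None, 27, 23, 38, None, 26, 28, 43, None, None, None, None, 42, 45]
In a BST, the LCA of p=27, q=38 is the first node v on the
root-to-leaf path with p <= v <= q (go left if both < v, right if both > v).
Walk from root:
  at 10: both 27 and 38 > 10, go right
  at 27: 27 <= 27 <= 38, this is the LCA
LCA = 27


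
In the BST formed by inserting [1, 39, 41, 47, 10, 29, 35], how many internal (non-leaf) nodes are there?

Tree built from: [1, 39, 41, 47, 10, 29, 35]
Tree (level-order array): [1, None, 39, 10, 41, None, 29, None, 47, None, 35]
Rule: An internal node has at least one child.
Per-node child counts:
  node 1: 1 child(ren)
  node 39: 2 child(ren)
  node 10: 1 child(ren)
  node 29: 1 child(ren)
  node 35: 0 child(ren)
  node 41: 1 child(ren)
  node 47: 0 child(ren)
Matching nodes: [1, 39, 10, 29, 41]
Count of internal (non-leaf) nodes: 5


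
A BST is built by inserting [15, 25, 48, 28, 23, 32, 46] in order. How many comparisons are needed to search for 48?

Search path for 48: 15 -> 25 -> 48
Found: True
Comparisons: 3


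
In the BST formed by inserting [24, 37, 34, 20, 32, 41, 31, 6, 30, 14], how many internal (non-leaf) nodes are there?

Tree built from: [24, 37, 34, 20, 32, 41, 31, 6, 30, 14]
Tree (level-order array): [24, 20, 37, 6, None, 34, 41, None, 14, 32, None, None, None, None, None, 31, None, 30]
Rule: An internal node has at least one child.
Per-node child counts:
  node 24: 2 child(ren)
  node 20: 1 child(ren)
  node 6: 1 child(ren)
  node 14: 0 child(ren)
  node 37: 2 child(ren)
  node 34: 1 child(ren)
  node 32: 1 child(ren)
  node 31: 1 child(ren)
  node 30: 0 child(ren)
  node 41: 0 child(ren)
Matching nodes: [24, 20, 6, 37, 34, 32, 31]
Count of internal (non-leaf) nodes: 7


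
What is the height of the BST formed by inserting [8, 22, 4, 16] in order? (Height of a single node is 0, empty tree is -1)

Insertion order: [8, 22, 4, 16]
Tree (level-order array): [8, 4, 22, None, None, 16]
Compute height bottom-up (empty subtree = -1):
  height(4) = 1 + max(-1, -1) = 0
  height(16) = 1 + max(-1, -1) = 0
  height(22) = 1 + max(0, -1) = 1
  height(8) = 1 + max(0, 1) = 2
Height = 2


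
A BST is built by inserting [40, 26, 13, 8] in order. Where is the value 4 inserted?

Starting tree (level order): [40, 26, None, 13, None, 8]
Insertion path: 40 -> 26 -> 13 -> 8
Result: insert 4 as left child of 8
Final tree (level order): [40, 26, None, 13, None, 8, None, 4]


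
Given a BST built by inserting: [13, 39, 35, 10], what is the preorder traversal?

Tree insertion order: [13, 39, 35, 10]
Tree (level-order array): [13, 10, 39, None, None, 35]
Preorder traversal: [13, 10, 39, 35]


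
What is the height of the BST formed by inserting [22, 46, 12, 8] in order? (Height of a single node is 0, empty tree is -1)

Insertion order: [22, 46, 12, 8]
Tree (level-order array): [22, 12, 46, 8]
Compute height bottom-up (empty subtree = -1):
  height(8) = 1 + max(-1, -1) = 0
  height(12) = 1 + max(0, -1) = 1
  height(46) = 1 + max(-1, -1) = 0
  height(22) = 1 + max(1, 0) = 2
Height = 2


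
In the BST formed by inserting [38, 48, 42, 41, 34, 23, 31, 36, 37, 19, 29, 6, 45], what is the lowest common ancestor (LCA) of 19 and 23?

Tree insertion order: [38, 48, 42, 41, 34, 23, 31, 36, 37, 19, 29, 6, 45]
Tree (level-order array): [38, 34, 48, 23, 36, 42, None, 19, 31, None, 37, 41, 45, 6, None, 29]
In a BST, the LCA of p=19, q=23 is the first node v on the
root-to-leaf path with p <= v <= q (go left if both < v, right if both > v).
Walk from root:
  at 38: both 19 and 23 < 38, go left
  at 34: both 19 and 23 < 34, go left
  at 23: 19 <= 23 <= 23, this is the LCA
LCA = 23


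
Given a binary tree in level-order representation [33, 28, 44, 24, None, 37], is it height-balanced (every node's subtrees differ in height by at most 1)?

Tree (level-order array): [33, 28, 44, 24, None, 37]
Definition: a tree is height-balanced if, at every node, |h(left) - h(right)| <= 1 (empty subtree has height -1).
Bottom-up per-node check:
  node 24: h_left=-1, h_right=-1, diff=0 [OK], height=0
  node 28: h_left=0, h_right=-1, diff=1 [OK], height=1
  node 37: h_left=-1, h_right=-1, diff=0 [OK], height=0
  node 44: h_left=0, h_right=-1, diff=1 [OK], height=1
  node 33: h_left=1, h_right=1, diff=0 [OK], height=2
All nodes satisfy the balance condition.
Result: Balanced


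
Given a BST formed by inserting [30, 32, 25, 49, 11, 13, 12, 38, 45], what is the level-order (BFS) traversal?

Tree insertion order: [30, 32, 25, 49, 11, 13, 12, 38, 45]
Tree (level-order array): [30, 25, 32, 11, None, None, 49, None, 13, 38, None, 12, None, None, 45]
BFS from the root, enqueuing left then right child of each popped node:
  queue [30] -> pop 30, enqueue [25, 32], visited so far: [30]
  queue [25, 32] -> pop 25, enqueue [11], visited so far: [30, 25]
  queue [32, 11] -> pop 32, enqueue [49], visited so far: [30, 25, 32]
  queue [11, 49] -> pop 11, enqueue [13], visited so far: [30, 25, 32, 11]
  queue [49, 13] -> pop 49, enqueue [38], visited so far: [30, 25, 32, 11, 49]
  queue [13, 38] -> pop 13, enqueue [12], visited so far: [30, 25, 32, 11, 49, 13]
  queue [38, 12] -> pop 38, enqueue [45], visited so far: [30, 25, 32, 11, 49, 13, 38]
  queue [12, 45] -> pop 12, enqueue [none], visited so far: [30, 25, 32, 11, 49, 13, 38, 12]
  queue [45] -> pop 45, enqueue [none], visited so far: [30, 25, 32, 11, 49, 13, 38, 12, 45]
Result: [30, 25, 32, 11, 49, 13, 38, 12, 45]


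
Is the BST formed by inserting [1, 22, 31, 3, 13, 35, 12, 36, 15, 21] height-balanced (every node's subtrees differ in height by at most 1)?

Tree (level-order array): [1, None, 22, 3, 31, None, 13, None, 35, 12, 15, None, 36, None, None, None, 21]
Definition: a tree is height-balanced if, at every node, |h(left) - h(right)| <= 1 (empty subtree has height -1).
Bottom-up per-node check:
  node 12: h_left=-1, h_right=-1, diff=0 [OK], height=0
  node 21: h_left=-1, h_right=-1, diff=0 [OK], height=0
  node 15: h_left=-1, h_right=0, diff=1 [OK], height=1
  node 13: h_left=0, h_right=1, diff=1 [OK], height=2
  node 3: h_left=-1, h_right=2, diff=3 [FAIL (|-1-2|=3 > 1)], height=3
  node 36: h_left=-1, h_right=-1, diff=0 [OK], height=0
  node 35: h_left=-1, h_right=0, diff=1 [OK], height=1
  node 31: h_left=-1, h_right=1, diff=2 [FAIL (|-1-1|=2 > 1)], height=2
  node 22: h_left=3, h_right=2, diff=1 [OK], height=4
  node 1: h_left=-1, h_right=4, diff=5 [FAIL (|-1-4|=5 > 1)], height=5
Node 3 violates the condition: |-1 - 2| = 3 > 1.
Result: Not balanced


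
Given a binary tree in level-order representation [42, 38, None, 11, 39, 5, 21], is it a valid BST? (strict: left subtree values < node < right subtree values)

Level-order array: [42, 38, None, 11, 39, 5, 21]
Validate using subtree bounds (lo, hi): at each node, require lo < value < hi,
then recurse left with hi=value and right with lo=value.
Preorder trace (stopping at first violation):
  at node 42 with bounds (-inf, +inf): OK
  at node 38 with bounds (-inf, 42): OK
  at node 11 with bounds (-inf, 38): OK
  at node 5 with bounds (-inf, 11): OK
  at node 21 with bounds (11, 38): OK
  at node 39 with bounds (38, 42): OK
No violation found at any node.
Result: Valid BST


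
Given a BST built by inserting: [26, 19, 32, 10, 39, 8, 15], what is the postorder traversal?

Tree insertion order: [26, 19, 32, 10, 39, 8, 15]
Tree (level-order array): [26, 19, 32, 10, None, None, 39, 8, 15]
Postorder traversal: [8, 15, 10, 19, 39, 32, 26]


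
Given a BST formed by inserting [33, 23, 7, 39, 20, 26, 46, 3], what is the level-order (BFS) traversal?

Tree insertion order: [33, 23, 7, 39, 20, 26, 46, 3]
Tree (level-order array): [33, 23, 39, 7, 26, None, 46, 3, 20]
BFS from the root, enqueuing left then right child of each popped node:
  queue [33] -> pop 33, enqueue [23, 39], visited so far: [33]
  queue [23, 39] -> pop 23, enqueue [7, 26], visited so far: [33, 23]
  queue [39, 7, 26] -> pop 39, enqueue [46], visited so far: [33, 23, 39]
  queue [7, 26, 46] -> pop 7, enqueue [3, 20], visited so far: [33, 23, 39, 7]
  queue [26, 46, 3, 20] -> pop 26, enqueue [none], visited so far: [33, 23, 39, 7, 26]
  queue [46, 3, 20] -> pop 46, enqueue [none], visited so far: [33, 23, 39, 7, 26, 46]
  queue [3, 20] -> pop 3, enqueue [none], visited so far: [33, 23, 39, 7, 26, 46, 3]
  queue [20] -> pop 20, enqueue [none], visited so far: [33, 23, 39, 7, 26, 46, 3, 20]
Result: [33, 23, 39, 7, 26, 46, 3, 20]


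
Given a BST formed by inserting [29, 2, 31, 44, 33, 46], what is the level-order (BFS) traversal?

Tree insertion order: [29, 2, 31, 44, 33, 46]
Tree (level-order array): [29, 2, 31, None, None, None, 44, 33, 46]
BFS from the root, enqueuing left then right child of each popped node:
  queue [29] -> pop 29, enqueue [2, 31], visited so far: [29]
  queue [2, 31] -> pop 2, enqueue [none], visited so far: [29, 2]
  queue [31] -> pop 31, enqueue [44], visited so far: [29, 2, 31]
  queue [44] -> pop 44, enqueue [33, 46], visited so far: [29, 2, 31, 44]
  queue [33, 46] -> pop 33, enqueue [none], visited so far: [29, 2, 31, 44, 33]
  queue [46] -> pop 46, enqueue [none], visited so far: [29, 2, 31, 44, 33, 46]
Result: [29, 2, 31, 44, 33, 46]


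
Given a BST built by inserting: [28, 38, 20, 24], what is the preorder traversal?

Tree insertion order: [28, 38, 20, 24]
Tree (level-order array): [28, 20, 38, None, 24]
Preorder traversal: [28, 20, 24, 38]


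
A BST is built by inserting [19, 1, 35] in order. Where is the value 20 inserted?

Starting tree (level order): [19, 1, 35]
Insertion path: 19 -> 35
Result: insert 20 as left child of 35
Final tree (level order): [19, 1, 35, None, None, 20]


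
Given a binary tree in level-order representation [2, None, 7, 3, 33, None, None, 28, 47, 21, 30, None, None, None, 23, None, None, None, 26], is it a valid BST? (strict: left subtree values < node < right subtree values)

Level-order array: [2, None, 7, 3, 33, None, None, 28, 47, 21, 30, None, None, None, 23, None, None, None, 26]
Validate using subtree bounds (lo, hi): at each node, require lo < value < hi,
then recurse left with hi=value and right with lo=value.
Preorder trace (stopping at first violation):
  at node 2 with bounds (-inf, +inf): OK
  at node 7 with bounds (2, +inf): OK
  at node 3 with bounds (2, 7): OK
  at node 33 with bounds (7, +inf): OK
  at node 28 with bounds (7, 33): OK
  at node 21 with bounds (7, 28): OK
  at node 23 with bounds (21, 28): OK
  at node 26 with bounds (23, 28): OK
  at node 30 with bounds (28, 33): OK
  at node 47 with bounds (33, +inf): OK
No violation found at any node.
Result: Valid BST
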